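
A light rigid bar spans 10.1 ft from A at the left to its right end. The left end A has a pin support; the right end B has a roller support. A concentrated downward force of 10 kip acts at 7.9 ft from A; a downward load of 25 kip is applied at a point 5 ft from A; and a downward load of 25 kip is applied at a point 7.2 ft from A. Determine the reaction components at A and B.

A_x = 0, A_y = 21.98 kip, B_y = 38.02 kip

ΣM about A: B_y·10.1 − 10·7.9 − 25·5 − 25·7.2 = 0 → B_y = 384/10.1 = 38.0198 ≈ 38.02 kip.
ΣF_y = 0: A_y + 38.0198 − 10 − 25 − 25 = 0 → A_y = 21.98 kip.
ΣF_x = 0: no horizontal applied forces, so A_x = 0.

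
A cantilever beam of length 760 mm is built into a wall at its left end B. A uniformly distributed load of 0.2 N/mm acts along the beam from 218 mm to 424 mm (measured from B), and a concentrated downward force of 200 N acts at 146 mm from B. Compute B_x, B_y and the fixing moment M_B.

Resultant of the distributed load: 0.2 × 206 = 41.2 N at 321 mm from B.
ΣF_x = 0: B_x = 0.
ΣF_y = 0: B_y − 0.2·206 − 200 = 0 → B_y = 241.2 N.
ΣM about B: M_B − (0.2·206)·321 − 200·146 = 0 → M_B = 42430 N·mm.

B_x = 0, B_y = 241.2 N, M_B = 42430 N·mm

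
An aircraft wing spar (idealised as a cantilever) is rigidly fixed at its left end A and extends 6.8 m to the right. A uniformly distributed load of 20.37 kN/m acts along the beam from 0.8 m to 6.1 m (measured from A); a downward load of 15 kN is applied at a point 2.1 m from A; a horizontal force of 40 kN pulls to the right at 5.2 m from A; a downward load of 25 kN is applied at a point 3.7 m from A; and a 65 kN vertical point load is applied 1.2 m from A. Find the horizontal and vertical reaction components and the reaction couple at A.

A_x = -40.00 kN, A_y = 213.0 kN, M_A = 574.5 kN·m

Resultant of the distributed load: 20.37 × 5.3 = 107.961 kN at 3.45 m from A.
ΣF_x = 0: A_x + 40 = 0 → A_x = -40.00 kN.
ΣF_y = 0: A_y − 20.37·5.3 − 15 − 25 − 65 = 0 → A_y = 213.0 kN.
ΣM about A: M_A − (20.37·5.3)·3.45 − 15·2.1 − 25·3.7 − 65·1.2 = 0 → M_A = 574.5 kN·m.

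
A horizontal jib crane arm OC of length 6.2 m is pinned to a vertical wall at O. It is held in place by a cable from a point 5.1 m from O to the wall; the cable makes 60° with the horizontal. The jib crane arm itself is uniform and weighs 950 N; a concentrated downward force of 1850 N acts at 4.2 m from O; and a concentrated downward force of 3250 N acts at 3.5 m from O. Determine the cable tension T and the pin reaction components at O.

T = 5001 N, O_x = 2501 N, O_y = 1719 N

ΣM about O: T·sin60°·5.1 − 950·3.1 − 1850·4.2 − 3250·3.5 = 0 → T = 22090/(5.1·0.866025) = 5001.44 ≈ 5001 N.
ΣF_x = 0: O_x − T·cos60° = 0 → O_x = 5001.44 × 0.5 = 2501 N.
ΣF_y = 0: O_y + T·sin60° − 950 − 1850 − 3250 = 0 → O_y = 6050 − 5001.44 × 0.866025 = 1719 N.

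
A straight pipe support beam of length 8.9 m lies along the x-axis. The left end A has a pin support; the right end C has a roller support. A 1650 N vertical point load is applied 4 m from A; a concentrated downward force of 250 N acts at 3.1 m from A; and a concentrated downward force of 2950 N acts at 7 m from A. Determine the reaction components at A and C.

A_x = 0, A_y = 1701 N, C_y = 3149 N

Moments about A: C_y·8.9 − 1650·4 − 250·3.1 − 2950·7 = 0 → C_y = 28025/8.9 = 3148.88 ≈ 3149 N.
ΣF_y = 0: A_y + 3148.88 − 1650 − 250 − 2950 = 0 → A_y = 1701 N.
ΣF_x = 0: no horizontal applied forces, so A_x = 0.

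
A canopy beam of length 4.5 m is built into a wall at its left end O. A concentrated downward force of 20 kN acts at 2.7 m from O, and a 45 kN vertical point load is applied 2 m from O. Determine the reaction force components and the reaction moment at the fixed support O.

O_x = 0, O_y = 65.00 kN, M_O = 144.0 kN·m

ΣF_x = 0: O_x = 0.
ΣF_y = 0: O_y − 20 − 45 = 0 → O_y = 65.00 kN.
ΣM about O: M_O − 20·2.7 − 45·2 = 0 → M_O = 144.0 kN·m.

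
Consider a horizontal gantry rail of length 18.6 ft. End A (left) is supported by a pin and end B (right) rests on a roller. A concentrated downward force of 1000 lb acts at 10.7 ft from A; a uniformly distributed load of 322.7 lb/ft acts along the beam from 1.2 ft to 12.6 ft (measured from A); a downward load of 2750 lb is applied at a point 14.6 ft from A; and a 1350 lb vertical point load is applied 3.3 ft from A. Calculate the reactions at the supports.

Resultant of the distributed load: 322.7 × 11.4 = 3678.78 lb at 6.9 ft from A.
ΣM about A: B_y·18.6 − 1000·10.7 − (322.7·11.4)·6.9 − 2750·14.6 − 1350·3.3 = 0 → B_y = 80688.582/18.6 = 4338.1 ≈ 4338 lb.
ΣF_y = 0: A_y + 4338.1 − 1000 − 322.7·11.4 − 2750 − 1350 = 0 → A_y = 4441 lb.
ΣF_x = 0: no horizontal applied forces, so A_x = 0.

A_x = 0, A_y = 4441 lb, B_y = 4338 lb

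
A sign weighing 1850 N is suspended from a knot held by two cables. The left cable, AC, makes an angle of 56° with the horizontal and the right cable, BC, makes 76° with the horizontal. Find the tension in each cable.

T_AC = 602.2 N, T_BC = 1392 N

ΣF_x = 0: −T_AC·cos56° + T_BC·cos76° = 0 → T_BC = 2.31146·T_AC.
ΣF_y = 0: T_AC·sin56° + T_BC·sin76° = 1850.
Substitute: T_AC·(0.829038 + 2.31146·0.970296) = 1850 → T_AC = 602.245 ≈ 602.2 N.
Then T_BC = 2.31146 × 602.245 = 1392 N.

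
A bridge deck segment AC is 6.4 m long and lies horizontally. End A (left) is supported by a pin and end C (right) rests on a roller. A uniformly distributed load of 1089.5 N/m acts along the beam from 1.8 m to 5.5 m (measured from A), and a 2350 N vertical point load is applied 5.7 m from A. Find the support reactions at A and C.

Resultant of the distributed load: 1089.5 × 3.7 = 4031.15 N at 3.65 m from A.
Taking moments about A: C_y·6.4 − (1089.5·3.7)·3.65 − 2350·5.7 = 0 → C_y = 28108.6975/6.4 = 4391.98 ≈ 4392 N.
ΣF_y = 0: A_y + 4391.98 − 1089.5·3.7 − 2350 = 0 → A_y = 1989 N.
ΣF_x = 0: no horizontal applied forces, so A_x = 0.

A_x = 0, A_y = 1989 N, C_y = 4392 N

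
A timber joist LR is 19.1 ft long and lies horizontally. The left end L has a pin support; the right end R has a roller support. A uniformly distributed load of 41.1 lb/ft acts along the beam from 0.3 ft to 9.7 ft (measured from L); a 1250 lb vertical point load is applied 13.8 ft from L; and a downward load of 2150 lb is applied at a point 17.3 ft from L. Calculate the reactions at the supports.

L_x = 0, L_y = 834.7 lb, R_y = 2952 lb

Resultant of the distributed load: 41.1 × 9.4 = 386.34 lb at 5 ft from L.
Taking moments about L: R_y·19.1 − (41.1·9.4)·5 − 1250·13.8 − 2150·17.3 = 0 → R_y = 56376.7/19.1 = 2951.66 ≈ 2952 lb.
ΣF_y = 0: L_y + 2951.66 − 41.1·9.4 − 1250 − 2150 = 0 → L_y = 834.7 lb.
ΣF_x = 0: no horizontal applied forces, so L_x = 0.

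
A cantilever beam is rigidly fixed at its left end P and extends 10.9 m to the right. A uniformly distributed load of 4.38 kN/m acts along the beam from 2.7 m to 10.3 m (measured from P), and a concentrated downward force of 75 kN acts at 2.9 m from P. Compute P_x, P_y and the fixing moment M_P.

P_x = 0, P_y = 108.3 kN, M_P = 433.9 kN·m

Resultant of the distributed load: 4.38 × 7.6 = 33.288 kN at 6.5 m from P.
ΣF_x = 0: P_x = 0.
ΣF_y = 0: P_y − 4.38·7.6 − 75 = 0 → P_y = 108.3 kN.
ΣM about P: M_P − (4.38·7.6)·6.5 − 75·2.9 = 0 → M_P = 433.9 kN·m.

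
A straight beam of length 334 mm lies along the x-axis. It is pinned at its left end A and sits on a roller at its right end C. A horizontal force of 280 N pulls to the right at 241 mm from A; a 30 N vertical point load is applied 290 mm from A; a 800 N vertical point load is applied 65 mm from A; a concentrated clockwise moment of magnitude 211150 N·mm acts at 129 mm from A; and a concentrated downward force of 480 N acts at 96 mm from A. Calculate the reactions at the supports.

A_x = -280.0 N, A_y = 358.1 N, C_y = 951.9 N

Taking moments about A: C_y·334 − 30·290 − 800·65 − 211150 − 480·96 = 0 → C_y = 317930/334 = 951.886 ≈ 951.9 N.
ΣF_y = 0: A_y + 951.886 − 30 − 800 − 480 = 0 → A_y = 358.1 N.
ΣF_x = 0: A_x + 280 = 0 → A_x = -280.0 N.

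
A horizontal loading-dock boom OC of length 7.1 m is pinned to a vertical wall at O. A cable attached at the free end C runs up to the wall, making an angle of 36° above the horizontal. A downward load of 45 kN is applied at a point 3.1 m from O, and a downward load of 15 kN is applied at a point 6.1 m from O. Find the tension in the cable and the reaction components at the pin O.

ΣM about O: T·sin36°·7.1 − 45·3.1 − 15·6.1 = 0 → T = 231/(7.1·0.587785) = 55.3522 ≈ 55.35 kN.
ΣF_x = 0: O_x − T·cos36° = 0 → O_x = 55.3522 × 0.809017 = 44.78 kN.
ΣF_y = 0: O_y + T·sin36° − 45 − 15 = 0 → O_y = 60 − 55.3522 × 0.587785 = 27.46 kN.

T = 55.35 kN, O_x = 44.78 kN, O_y = 27.46 kN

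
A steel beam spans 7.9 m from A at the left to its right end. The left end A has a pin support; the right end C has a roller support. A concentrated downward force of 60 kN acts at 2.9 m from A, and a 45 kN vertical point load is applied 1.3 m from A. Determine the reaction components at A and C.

A_x = 0, A_y = 75.57 kN, C_y = 29.43 kN

ΣM about A: C_y·7.9 − 60·2.9 − 45·1.3 = 0 → C_y = 232.5/7.9 = 29.4304 ≈ 29.43 kN.
ΣF_y = 0: A_y + 29.4304 − 60 − 45 = 0 → A_y = 75.57 kN.
ΣF_x = 0: no horizontal applied forces, so A_x = 0.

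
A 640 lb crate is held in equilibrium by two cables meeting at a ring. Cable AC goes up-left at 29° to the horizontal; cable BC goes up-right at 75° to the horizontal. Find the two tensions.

ΣF_x = 0: −T_AC·cos29° + T_BC·cos75° = 0 → T_BC = 3.37927·T_AC.
ΣF_y = 0: T_AC·sin29° + T_BC·sin75° = 640.
Substitute: T_AC·(0.48481 + 3.37927·0.965926) = 640 → T_AC = 170.715 ≈ 170.7 lb.
Then T_BC = 3.37927 × 170.715 = 576.9 lb.

T_AC = 170.7 lb, T_BC = 576.9 lb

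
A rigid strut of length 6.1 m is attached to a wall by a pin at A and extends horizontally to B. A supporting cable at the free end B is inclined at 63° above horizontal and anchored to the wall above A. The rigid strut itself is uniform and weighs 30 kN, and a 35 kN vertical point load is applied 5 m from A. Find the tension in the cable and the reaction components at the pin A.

ΣM about A: T·sin63°·6.1 − 30·3.05 − 35·5 = 0 → T = 266.5/(6.1·0.891007) = 49.0328 ≈ 49.03 kN.
ΣF_x = 0: A_x − T·cos63° = 0 → A_x = 49.0328 × 0.45399 = 22.26 kN.
ΣF_y = 0: A_y + T·sin63° − 30 − 35 = 0 → A_y = 65 − 49.0328 × 0.891007 = 21.31 kN.

T = 49.03 kN, A_x = 22.26 kN, A_y = 21.31 kN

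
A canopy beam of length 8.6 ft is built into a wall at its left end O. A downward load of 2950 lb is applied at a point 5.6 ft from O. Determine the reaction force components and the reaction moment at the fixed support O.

O_x = 0, O_y = 2950 lb, M_O = 16520 lb·ft

ΣF_x = 0: O_x = 0.
ΣF_y = 0: O_y − 2950 = 0 → O_y = 2950 lb.
ΣM about O: M_O − 2950·5.6 = 0 → M_O = 16520 lb·ft.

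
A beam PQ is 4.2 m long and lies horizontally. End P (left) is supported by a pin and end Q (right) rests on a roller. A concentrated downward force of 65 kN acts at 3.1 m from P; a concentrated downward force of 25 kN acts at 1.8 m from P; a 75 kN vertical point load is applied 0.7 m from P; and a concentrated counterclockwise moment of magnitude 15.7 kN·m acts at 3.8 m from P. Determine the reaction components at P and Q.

P_x = 0, P_y = 97.55 kN, Q_y = 67.45 kN

Moments about P: Q_y·4.2 − 65·3.1 − 25·1.8 − 75·0.7 + 15.7 = 0 → Q_y = 283.3/4.2 = 67.4524 ≈ 67.45 kN.
ΣF_y = 0: P_y + 67.4524 − 65 − 25 − 75 = 0 → P_y = 97.55 kN.
ΣF_x = 0: no horizontal applied forces, so P_x = 0.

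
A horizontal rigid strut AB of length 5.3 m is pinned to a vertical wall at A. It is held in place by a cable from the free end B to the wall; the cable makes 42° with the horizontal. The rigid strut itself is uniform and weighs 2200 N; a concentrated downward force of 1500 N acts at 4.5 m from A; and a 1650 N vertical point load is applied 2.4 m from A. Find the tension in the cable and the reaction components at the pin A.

ΣM about A: T·sin42°·5.3 − 2200·2.65 − 1500·4.5 − 1650·2.4 = 0 → T = 16540/(5.3·0.669131) = 4663.89 ≈ 4664 N.
ΣF_x = 0: A_x − T·cos42° = 0 → A_x = 4663.89 × 0.743145 = 3466 N.
ΣF_y = 0: A_y + T·sin42° − 2200 − 1500 − 1650 = 0 → A_y = 5350 − 4663.89 × 0.669131 = 2229 N.

T = 4664 N, A_x = 3466 N, A_y = 2229 N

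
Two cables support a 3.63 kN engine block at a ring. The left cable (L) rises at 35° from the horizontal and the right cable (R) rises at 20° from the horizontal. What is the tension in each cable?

ΣF_x = 0: −T_L·cos35° + T_R·cos20° = 0 → T_R = 0.871723·T_L.
ΣF_y = 0: T_L·sin35° + T_R·sin20° = 3.63.
Substitute: T_L·(0.573576 + 0.871723·0.34202) = 3.63 → T_L = 4.16417 ≈ 4.164 kN.
Then T_R = 0.871723 × 4.16417 = 3.630 kN.

T_L = 4.164 kN, T_R = 3.630 kN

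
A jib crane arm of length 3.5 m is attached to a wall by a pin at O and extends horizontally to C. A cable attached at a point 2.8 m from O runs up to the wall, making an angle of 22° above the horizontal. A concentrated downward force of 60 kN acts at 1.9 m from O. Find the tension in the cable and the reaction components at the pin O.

ΣM about O: T·sin22°·2.8 − 60·1.9 = 0 → T = 114/(2.8·0.374607) = 108.685 ≈ 108.7 kN.
ΣF_x = 0: O_x − T·cos22° = 0 → O_x = 108.685 × 0.927184 = 100.8 kN.
ΣF_y = 0: O_y + T·sin22° − 60 = 0 → O_y = 60 − 108.685 × 0.374607 = 19.29 kN.

T = 108.7 kN, O_x = 100.8 kN, O_y = 19.29 kN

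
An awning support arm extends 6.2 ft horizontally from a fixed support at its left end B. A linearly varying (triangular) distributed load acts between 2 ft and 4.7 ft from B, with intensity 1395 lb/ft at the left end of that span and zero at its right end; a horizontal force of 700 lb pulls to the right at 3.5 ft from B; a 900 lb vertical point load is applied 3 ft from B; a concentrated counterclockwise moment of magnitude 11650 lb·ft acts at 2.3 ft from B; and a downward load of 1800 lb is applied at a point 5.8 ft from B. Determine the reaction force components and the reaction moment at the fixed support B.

B_x = -700.0 lb, B_y = 4583 lb, M_B = 6951 lb·ft

Resultant of the triangular load: ½ × 1395 × 2.7 = 1883.25 lb, acting at 2.9 ft from B (one-third of the span from the peak).
ΣF_x = 0: B_x + 700 = 0 → B_x = -700.0 lb.
ΣF_y = 0: B_y − ½·1395·2.7 − 900 − 1800 = 0 → B_y = 4583 lb.
ΣM about B: M_B − (½·1395·2.7)·2.9 − 900·3 + 11650 − 1800·5.8 = 0 → M_B = 6951 lb·ft.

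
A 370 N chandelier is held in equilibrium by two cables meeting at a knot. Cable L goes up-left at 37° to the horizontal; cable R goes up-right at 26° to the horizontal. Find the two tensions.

T_L = 373.2 N, T_R = 331.6 N

ΣF_x = 0: −T_L·cos37° + T_R·cos26° = 0 → T_R = 0.888563·T_L.
ΣF_y = 0: T_L·sin37° + T_R·sin26° = 370.
Substitute: T_L·(0.601815 + 0.888563·0.438371) = 370 → T_L = 373.234 ≈ 373.2 N.
Then T_R = 0.888563 × 373.234 = 331.6 N.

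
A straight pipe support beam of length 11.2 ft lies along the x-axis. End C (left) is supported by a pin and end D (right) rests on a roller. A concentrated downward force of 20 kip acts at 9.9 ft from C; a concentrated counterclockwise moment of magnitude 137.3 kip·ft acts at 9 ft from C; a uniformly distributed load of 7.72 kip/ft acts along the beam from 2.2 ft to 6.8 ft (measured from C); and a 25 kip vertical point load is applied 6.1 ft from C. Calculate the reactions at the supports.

C_x = 0, C_y = 47.21 kip, D_y = 33.30 kip

Resultant of the distributed load: 7.72 × 4.6 = 35.512 kip at 4.5 ft from C.
ΣM about C: D_y·11.2 − 20·9.9 + 137.3 − (7.72·4.6)·4.5 − 25·6.1 = 0 → D_y = 373.004/11.2 = 33.3039 ≈ 33.30 kip.
ΣF_y = 0: C_y + 33.3039 − 20 − 7.72·4.6 − 25 = 0 → C_y = 47.21 kip.
ΣF_x = 0: no horizontal applied forces, so C_x = 0.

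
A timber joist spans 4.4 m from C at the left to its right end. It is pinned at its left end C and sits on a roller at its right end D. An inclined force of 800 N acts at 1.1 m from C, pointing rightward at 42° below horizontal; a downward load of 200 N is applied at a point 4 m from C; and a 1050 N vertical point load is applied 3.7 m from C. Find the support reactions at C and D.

ΣM about C: D_y·4.4 − 800·sin42°·1.1 − 200·4 − 1050·3.7 = 0 → D_y = 5273.83/4.4 = 1198.6 ≈ 1199 N.
ΣF_y = 0: C_y + 1198.6 − 800·sin42° − 200 − 1050 = 0 → C_y = 586.7 N.
ΣF_x = 0: C_x + 800·cos42° = 0 → C_x = -594.5 N.

C_x = -594.5 N, C_y = 586.7 N, D_y = 1199 N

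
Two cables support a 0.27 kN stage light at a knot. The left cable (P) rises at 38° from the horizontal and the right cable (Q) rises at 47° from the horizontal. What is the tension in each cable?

T_P = 0.1848 kN, T_Q = 0.2136 kN

ΣF_x = 0: −T_P·cos38° + T_Q·cos47° = 0 → T_Q = 1.15544·T_P.
ΣF_y = 0: T_P·sin38° + T_Q·sin47° = 0.27.
Substitute: T_P·(0.615661 + 1.15544·0.731354) = 0.27 → T_P = 0.184843 ≈ 0.1848 kN.
Then T_Q = 1.15544 × 0.184843 = 0.2136 kN.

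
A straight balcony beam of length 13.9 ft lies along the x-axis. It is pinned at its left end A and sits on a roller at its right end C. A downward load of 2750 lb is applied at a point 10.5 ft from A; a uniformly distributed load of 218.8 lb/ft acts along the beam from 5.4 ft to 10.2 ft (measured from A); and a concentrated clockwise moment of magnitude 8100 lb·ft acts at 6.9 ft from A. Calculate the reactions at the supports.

Resultant of the distributed load: 218.8 × 4.8 = 1050.24 lb at 7.8 ft from A.
Taking moments about A: C_y·13.9 − 2750·10.5 − (218.8·4.8)·7.8 − 8100 = 0 → C_y = 45166.872/13.9 = 3249.42 ≈ 3249 lb.
ΣF_y = 0: A_y + 3249.42 − 2750 − 218.8·4.8 = 0 → A_y = 550.8 lb.
ΣF_x = 0: no horizontal applied forces, so A_x = 0.

A_x = 0, A_y = 550.8 lb, C_y = 3249 lb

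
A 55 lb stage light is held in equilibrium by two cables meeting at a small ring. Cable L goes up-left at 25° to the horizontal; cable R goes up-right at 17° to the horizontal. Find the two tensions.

T_L = 78.60 lb, T_R = 74.50 lb

ΣF_x = 0: −T_L·cos25° + T_R·cos17° = 0 → T_R = 0.947719·T_L.
ΣF_y = 0: T_L·sin25° + T_R·sin17° = 55.
Substitute: T_L·(0.422618 + 0.947719·0.292372) = 55 → T_L = 78.6046 ≈ 78.60 lb.
Then T_R = 0.947719 × 78.6046 = 74.50 lb.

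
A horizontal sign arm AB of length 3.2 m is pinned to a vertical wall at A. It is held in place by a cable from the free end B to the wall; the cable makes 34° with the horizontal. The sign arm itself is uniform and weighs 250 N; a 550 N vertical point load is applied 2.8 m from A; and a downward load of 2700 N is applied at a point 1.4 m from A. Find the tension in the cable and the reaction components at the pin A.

ΣM about A: T·sin34°·3.2 − 250·1.6 − 550·2.8 − 2700·1.4 = 0 → T = 5720/(3.2·0.559193) = 3196.57 ≈ 3197 N.
ΣF_x = 0: A_x − T·cos34° = 0 → A_x = 3196.57 × 0.829038 = 2650 N.
ΣF_y = 0: A_y + T·sin34° − 250 − 550 − 2700 = 0 → A_y = 3500 − 3196.57 × 0.559193 = 1713 N.

T = 3197 N, A_x = 2650 N, A_y = 1713 N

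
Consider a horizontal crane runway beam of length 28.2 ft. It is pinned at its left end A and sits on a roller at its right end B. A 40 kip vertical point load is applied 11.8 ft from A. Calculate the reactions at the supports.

A_x = 0, A_y = 23.26 kip, B_y = 16.74 kip

Moments about A: B_y·28.2 − 40·11.8 = 0 → B_y = 472/28.2 = 16.7376 ≈ 16.74 kip.
ΣF_y = 0: A_y + 16.7376 − 40 = 0 → A_y = 23.26 kip.
ΣF_x = 0: no horizontal applied forces, so A_x = 0.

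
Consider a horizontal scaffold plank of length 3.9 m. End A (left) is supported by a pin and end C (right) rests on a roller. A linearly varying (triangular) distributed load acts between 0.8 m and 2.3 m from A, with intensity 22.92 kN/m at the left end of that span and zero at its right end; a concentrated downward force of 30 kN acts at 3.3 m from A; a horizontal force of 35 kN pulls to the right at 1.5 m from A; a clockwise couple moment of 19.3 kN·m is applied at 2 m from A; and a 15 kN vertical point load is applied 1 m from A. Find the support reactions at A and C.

Resultant of the triangular load: ½ × 22.92 × 1.5 = 17.19 kN, acting at 1.3 m from A (one-third of the span from the peak).
Moments about A: C_y·3.9 − (½·22.92·1.5)·1.3 − 30·3.3 − 19.3 − 15·1 = 0 → C_y = 155.647/3.9 = 39.9095 ≈ 39.91 kN.
ΣF_y = 0: A_y + 39.9095 − ½·22.92·1.5 − 30 − 15 = 0 → A_y = 22.28 kN.
ΣF_x = 0: A_x + 35 = 0 → A_x = -35.00 kN.

A_x = -35.00 kN, A_y = 22.28 kN, C_y = 39.91 kN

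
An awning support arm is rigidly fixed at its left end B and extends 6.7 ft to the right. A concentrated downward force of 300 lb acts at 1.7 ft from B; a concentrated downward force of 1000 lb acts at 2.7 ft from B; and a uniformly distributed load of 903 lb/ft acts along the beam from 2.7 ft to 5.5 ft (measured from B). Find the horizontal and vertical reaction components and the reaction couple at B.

B_x = 0, B_y = 3828 lb, M_B = 13580 lb·ft

Resultant of the distributed load: 903 × 2.8 = 2528.4 lb at 4.1 ft from B.
ΣF_x = 0: B_x = 0.
ΣF_y = 0: B_y − 300 − 1000 − 903·2.8 = 0 → B_y = 3828 lb.
ΣM about B: M_B − 300·1.7 − 1000·2.7 − (903·2.8)·4.1 = 0 → M_B = 13580 lb·ft.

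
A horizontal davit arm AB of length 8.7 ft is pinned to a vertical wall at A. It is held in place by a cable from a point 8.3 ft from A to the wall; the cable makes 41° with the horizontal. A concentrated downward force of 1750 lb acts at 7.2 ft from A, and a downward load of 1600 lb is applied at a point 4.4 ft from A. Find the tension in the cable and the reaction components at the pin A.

T = 3607 lb, A_x = 2722 lb, A_y = 983.7 lb

ΣM about A: T·sin41°·8.3 − 1750·7.2 − 1600·4.4 = 0 → T = 19640/(8.3·0.656059) = 3606.79 ≈ 3607 lb.
ΣF_x = 0: A_x − T·cos41° = 0 → A_x = 3606.79 × 0.75471 = 2722 lb.
ΣF_y = 0: A_y + T·sin41° − 1750 − 1600 = 0 → A_y = 3350 − 3606.79 × 0.656059 = 983.7 lb.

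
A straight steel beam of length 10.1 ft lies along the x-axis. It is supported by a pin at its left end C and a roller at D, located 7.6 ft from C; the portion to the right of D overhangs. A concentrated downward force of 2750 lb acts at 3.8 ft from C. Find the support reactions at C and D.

Moments about C: D_y·7.6 − 2750·3.8 = 0 → D_y = 10450/7.6 = 1375 lb.
ΣF_y = 0: C_y + 1375 − 2750 = 0 → C_y = 1375 lb.
ΣF_x = 0: no horizontal applied forces, so C_x = 0.

C_x = 0, C_y = 1375 lb, D_y = 1375 lb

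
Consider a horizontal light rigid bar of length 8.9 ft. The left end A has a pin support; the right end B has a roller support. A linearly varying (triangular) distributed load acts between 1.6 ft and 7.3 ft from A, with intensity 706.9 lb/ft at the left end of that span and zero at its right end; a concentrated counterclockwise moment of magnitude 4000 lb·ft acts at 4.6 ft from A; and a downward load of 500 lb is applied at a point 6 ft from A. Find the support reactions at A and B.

A_x = 0, A_y = 1835 lb, B_y = 679.9 lb

Resultant of the triangular load: ½ × 706.9 × 5.7 = 2014.665 lb, acting at 3.5 ft from A (one-third of the span from the peak).
Moments about A: B_y·8.9 − (½·706.9·5.7)·3.5 + 4000 − 500·6 = 0 → B_y = 6051.3275/8.9 = 679.924 ≈ 679.9 lb.
ΣF_y = 0: A_y + 679.924 − ½·706.9·5.7 − 500 = 0 → A_y = 1835 lb.
ΣF_x = 0: no horizontal applied forces, so A_x = 0.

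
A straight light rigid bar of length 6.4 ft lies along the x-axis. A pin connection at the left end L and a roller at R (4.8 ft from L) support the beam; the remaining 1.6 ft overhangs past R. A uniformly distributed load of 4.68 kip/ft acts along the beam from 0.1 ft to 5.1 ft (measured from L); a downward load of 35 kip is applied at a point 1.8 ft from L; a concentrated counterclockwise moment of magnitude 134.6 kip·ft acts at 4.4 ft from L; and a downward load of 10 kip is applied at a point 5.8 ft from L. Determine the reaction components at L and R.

L_x = 0, L_y = 58.56 kip, R_y = 9.842 kip

Resultant of the distributed load: 4.68 × 5 = 23.4 kip at 2.6 ft from L.
Moments about L: R_y·4.8 − (4.68·5)·2.6 − 35·1.8 + 134.6 − 10·5.8 = 0 → R_y = 47.24/4.8 = 9.84167 ≈ 9.842 kip.
ΣF_y = 0: L_y + 9.84167 − 4.68·5 − 35 − 10 = 0 → L_y = 58.56 kip.
ΣF_x = 0: no horizontal applied forces, so L_x = 0.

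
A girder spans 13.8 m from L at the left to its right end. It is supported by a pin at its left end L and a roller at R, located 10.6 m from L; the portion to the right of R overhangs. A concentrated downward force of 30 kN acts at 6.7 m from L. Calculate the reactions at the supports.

L_x = 0, L_y = 11.04 kN, R_y = 18.96 kN

Taking moments about L: R_y·10.6 − 30·6.7 = 0 → R_y = 201/10.6 = 18.9623 ≈ 18.96 kN.
ΣF_y = 0: L_y + 18.9623 − 30 = 0 → L_y = 11.04 kN.
ΣF_x = 0: no horizontal applied forces, so L_x = 0.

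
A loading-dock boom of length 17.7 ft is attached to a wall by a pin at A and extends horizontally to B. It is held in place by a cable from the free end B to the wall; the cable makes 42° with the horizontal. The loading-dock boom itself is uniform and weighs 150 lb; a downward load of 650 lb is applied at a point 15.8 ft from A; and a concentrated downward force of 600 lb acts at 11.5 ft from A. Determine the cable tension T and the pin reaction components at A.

ΣM about A: T·sin42°·17.7 − 150·8.85 − 650·15.8 − 600·11.5 = 0 → T = 18497.5/(17.7·0.669131) = 1561.81 ≈ 1562 lb.
ΣF_x = 0: A_x − T·cos42° = 0 → A_x = 1561.81 × 0.743145 = 1161 lb.
ΣF_y = 0: A_y + T·sin42° − 150 − 650 − 600 = 0 → A_y = 1400 − 1561.81 × 0.669131 = 354.9 lb.

T = 1562 lb, A_x = 1161 lb, A_y = 354.9 lb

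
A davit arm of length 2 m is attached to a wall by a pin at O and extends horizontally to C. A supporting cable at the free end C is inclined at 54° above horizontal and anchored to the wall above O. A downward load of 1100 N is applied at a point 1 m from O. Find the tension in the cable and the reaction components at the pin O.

ΣM about O: T·sin54°·2 − 1100·1 = 0 → T = 1100/(2·0.809017) = 679.837 ≈ 679.8 N.
ΣF_x = 0: O_x − T·cos54° = 0 → O_x = 679.837 × 0.587785 = 399.6 N.
ΣF_y = 0: O_y + T·sin54° − 1100 = 0 → O_y = 1100 − 679.837 × 0.809017 = 550.0 N.

T = 679.8 N, O_x = 399.6 N, O_y = 550.0 N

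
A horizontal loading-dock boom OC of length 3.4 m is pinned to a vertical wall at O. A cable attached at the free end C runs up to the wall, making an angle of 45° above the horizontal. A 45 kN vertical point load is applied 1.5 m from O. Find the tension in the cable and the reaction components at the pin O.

ΣM about O: T·sin45°·3.4 − 45·1.5 = 0 → T = 67.5/(3.4·0.707107) = 28.0763 ≈ 28.08 kN.
ΣF_x = 0: O_x − T·cos45° = 0 → O_x = 28.0763 × 0.707107 = 19.85 kN.
ΣF_y = 0: O_y + T·sin45° − 45 = 0 → O_y = 45 − 28.0763 × 0.707107 = 25.15 kN.

T = 28.08 kN, O_x = 19.85 kN, O_y = 25.15 kN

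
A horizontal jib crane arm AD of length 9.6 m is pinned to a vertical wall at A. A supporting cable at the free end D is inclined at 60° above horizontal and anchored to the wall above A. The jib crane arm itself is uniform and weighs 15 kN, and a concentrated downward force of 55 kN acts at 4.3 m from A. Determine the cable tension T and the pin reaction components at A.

ΣM about A: T·sin60°·9.6 − 15·4.8 − 55·4.3 = 0 → T = 308.5/(9.6·0.866025) = 37.1068 ≈ 37.11 kN.
ΣF_x = 0: A_x − T·cos60° = 0 → A_x = 37.1068 × 0.5 = 18.55 kN.
ΣF_y = 0: A_y + T·sin60° − 15 − 55 = 0 → A_y = 70 − 37.1068 × 0.866025 = 37.86 kN.

T = 37.11 kN, A_x = 18.55 kN, A_y = 37.86 kN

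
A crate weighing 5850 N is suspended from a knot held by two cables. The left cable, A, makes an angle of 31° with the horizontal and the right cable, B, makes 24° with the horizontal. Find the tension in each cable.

ΣF_x = 0: −T_A·cos31° + T_B·cos24° = 0 → T_B = 0.938286·T_A.
ΣF_y = 0: T_A·sin31° + T_B·sin24° = 5850.
Substitute: T_A·(0.515038 + 0.938286·0.406737) = 5850 → T_A = 6524.11 ≈ 6524 N.
Then T_B = 0.938286 × 6524.11 = 6121 N.

T_A = 6524 N, T_B = 6121 N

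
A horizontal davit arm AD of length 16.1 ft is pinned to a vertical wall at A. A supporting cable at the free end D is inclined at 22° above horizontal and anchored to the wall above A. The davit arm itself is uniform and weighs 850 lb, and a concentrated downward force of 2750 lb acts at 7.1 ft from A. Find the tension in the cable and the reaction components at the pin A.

ΣM about A: T·sin22°·16.1 − 850·8.05 − 2750·7.1 = 0 → T = 26367.5/(16.1·0.374607) = 4371.87 ≈ 4372 lb.
ΣF_x = 0: A_x − T·cos22° = 0 → A_x = 4371.87 × 0.927184 = 4054 lb.
ΣF_y = 0: A_y + T·sin22° − 850 − 2750 = 0 → A_y = 3600 − 4371.87 × 0.374607 = 1962 lb.

T = 4372 lb, A_x = 4054 lb, A_y = 1962 lb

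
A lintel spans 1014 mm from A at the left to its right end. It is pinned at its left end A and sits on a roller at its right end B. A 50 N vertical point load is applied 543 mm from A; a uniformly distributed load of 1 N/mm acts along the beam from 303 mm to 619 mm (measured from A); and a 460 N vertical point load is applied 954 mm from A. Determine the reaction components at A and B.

Resultant of the distributed load: 1 × 316 = 316 N at 461 mm from A.
ΣM about A: B_y·1014 − 50·543 − (1·316)·461 − 460·954 = 0 → B_y = 611666/1014 = 603.221 ≈ 603.2 N.
ΣF_y = 0: A_y + 603.221 − 50 − 1·316 − 460 = 0 → A_y = 222.8 N.
ΣF_x = 0: no horizontal applied forces, so A_x = 0.

A_x = 0, A_y = 222.8 N, B_y = 603.2 N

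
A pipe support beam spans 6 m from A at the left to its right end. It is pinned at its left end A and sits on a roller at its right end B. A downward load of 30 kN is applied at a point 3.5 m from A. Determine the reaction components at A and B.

Taking moments about A: B_y·6 − 30·3.5 = 0 → B_y = 105/6 = 17.50 kN.
ΣF_y = 0: A_y + 17.5 − 30 = 0 → A_y = 12.50 kN.
ΣF_x = 0: no horizontal applied forces, so A_x = 0.

A_x = 0, A_y = 12.50 kN, B_y = 17.50 kN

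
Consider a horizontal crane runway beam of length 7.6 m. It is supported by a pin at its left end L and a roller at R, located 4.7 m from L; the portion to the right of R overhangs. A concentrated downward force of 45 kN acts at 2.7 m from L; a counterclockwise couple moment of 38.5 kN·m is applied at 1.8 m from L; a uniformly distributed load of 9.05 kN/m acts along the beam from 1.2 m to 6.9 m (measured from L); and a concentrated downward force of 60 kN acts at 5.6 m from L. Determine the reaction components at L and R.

Resultant of the distributed load: 9.05 × 5.7 = 51.585 kN at 4.05 m from L.
Moments about L: R_y·4.7 − 45·2.7 + 38.5 − (9.05·5.7)·4.05 − 60·5.6 = 0 → R_y = 627.91925/4.7 = 133.6 kN.
ΣF_y = 0: L_y + 133.6 − 45 − 9.05·5.7 − 60 = 0 → L_y = 22.99 kN.
ΣF_x = 0: no horizontal applied forces, so L_x = 0.

L_x = 0, L_y = 22.99 kN, R_y = 133.6 kN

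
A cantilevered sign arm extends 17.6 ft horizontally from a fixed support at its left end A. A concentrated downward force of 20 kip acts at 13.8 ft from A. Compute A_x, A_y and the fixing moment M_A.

A_x = 0, A_y = 20.00 kip, M_A = 276.0 kip·ft

ΣF_x = 0: A_x = 0.
ΣF_y = 0: A_y − 20 = 0 → A_y = 20.00 kip.
ΣM about A: M_A − 20·13.8 = 0 → M_A = 276.0 kip·ft.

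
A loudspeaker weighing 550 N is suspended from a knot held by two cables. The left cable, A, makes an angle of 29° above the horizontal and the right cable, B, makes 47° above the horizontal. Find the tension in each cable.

ΣF_x = 0: −T_A·cos29° + T_B·cos47° = 0 → T_B = 1.28244·T_A.
ΣF_y = 0: T_A·sin29° + T_B·sin47° = 550.
Substitute: T_A·(0.48481 + 1.28244·0.731354) = 550 → T_A = 386.581 ≈ 386.6 N.
Then T_B = 1.28244 × 386.581 = 495.8 N.

T_A = 386.6 N, T_B = 495.8 N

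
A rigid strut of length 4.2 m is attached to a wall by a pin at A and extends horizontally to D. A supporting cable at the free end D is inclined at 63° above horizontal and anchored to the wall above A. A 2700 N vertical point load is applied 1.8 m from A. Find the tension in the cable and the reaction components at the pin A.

ΣM about A: T·sin63°·4.2 − 2700·1.8 = 0 → T = 4860/(4.2·0.891007) = 1298.69 ≈ 1299 N.
ΣF_x = 0: A_x − T·cos63° = 0 → A_x = 1298.69 × 0.45399 = 589.6 N.
ΣF_y = 0: A_y + T·sin63° − 2700 = 0 → A_y = 2700 − 1298.69 × 0.891007 = 1543 N.

T = 1299 N, A_x = 589.6 N, A_y = 1543 N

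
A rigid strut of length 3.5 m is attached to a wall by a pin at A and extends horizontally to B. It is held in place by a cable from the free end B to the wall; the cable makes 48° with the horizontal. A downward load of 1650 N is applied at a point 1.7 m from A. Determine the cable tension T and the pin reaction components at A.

ΣM about A: T·sin48°·3.5 − 1650·1.7 = 0 → T = 2805/(3.5·0.743145) = 1078.43 ≈ 1078 N.
ΣF_x = 0: A_x − T·cos48° = 0 → A_x = 1078.43 × 0.669131 = 721.6 N.
ΣF_y = 0: A_y + T·sin48° − 1650 = 0 → A_y = 1650 − 1078.43 × 0.743145 = 848.6 N.

T = 1078 N, A_x = 721.6 N, A_y = 848.6 N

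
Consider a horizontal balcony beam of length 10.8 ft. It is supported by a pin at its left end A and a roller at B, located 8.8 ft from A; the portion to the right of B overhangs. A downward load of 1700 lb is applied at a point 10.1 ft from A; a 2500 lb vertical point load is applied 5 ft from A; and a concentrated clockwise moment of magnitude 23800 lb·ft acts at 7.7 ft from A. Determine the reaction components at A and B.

A_x = 0, A_y = -1876 lb, B_y = 6076 lb

Moments about A: B_y·8.8 − 1700·10.1 − 2500·5 − 23800 = 0 → B_y = 53470/8.8 = 6076.14 ≈ 6076 lb.
ΣF_y = 0: A_y + 6076.14 − 1700 − 2500 = 0 → A_y = -1876 lb.
ΣF_x = 0: no horizontal applied forces, so A_x = 0.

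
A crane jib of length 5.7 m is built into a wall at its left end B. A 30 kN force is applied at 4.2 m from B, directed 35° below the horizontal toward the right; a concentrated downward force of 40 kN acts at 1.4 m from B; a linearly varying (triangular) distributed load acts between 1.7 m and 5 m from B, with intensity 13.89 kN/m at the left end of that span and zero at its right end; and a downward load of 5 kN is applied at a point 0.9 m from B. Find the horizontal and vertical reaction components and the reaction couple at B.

B_x = -24.57 kN, B_y = 85.13 kN, M_B = 196.9 kN·m

Resultant of the triangular load: ½ × 13.89 × 3.3 = 22.9185 kN, acting at 2.8 m from B (one-third of the span from the peak).
ΣF_x = 0: B_x + 30·cos35° = 0 → B_x = -24.57 kN.
ΣF_y = 0: B_y − 30·sin35° − 40 − ½·13.89·3.3 − 5 = 0 → B_y = 85.13 kN.
ΣM about B: M_B − 30·sin35°·4.2 − 40·1.4 − (½·13.89·3.3)·2.8 − 5·0.9 = 0 → M_B = 196.9 kN·m.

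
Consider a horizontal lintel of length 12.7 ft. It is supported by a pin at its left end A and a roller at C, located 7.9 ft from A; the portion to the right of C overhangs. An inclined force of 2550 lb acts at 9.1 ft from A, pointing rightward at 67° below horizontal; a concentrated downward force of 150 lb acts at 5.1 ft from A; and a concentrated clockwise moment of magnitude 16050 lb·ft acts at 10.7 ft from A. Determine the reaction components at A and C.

A_x = -996.4 lb, A_y = -2335 lb, C_y = 4832 lb

ΣM about A: C_y·7.9 − 2550·sin67°·9.1 − 150·5.1 − 16050 = 0 → C_y = 38175.3/7.9 = 4832.32 ≈ 4832 lb.
ΣF_y = 0: A_y + 4832.32 − 2550·sin67° − 150 = 0 → A_y = -2335 lb.
ΣF_x = 0: A_x + 2550·cos67° = 0 → A_x = -996.4 lb.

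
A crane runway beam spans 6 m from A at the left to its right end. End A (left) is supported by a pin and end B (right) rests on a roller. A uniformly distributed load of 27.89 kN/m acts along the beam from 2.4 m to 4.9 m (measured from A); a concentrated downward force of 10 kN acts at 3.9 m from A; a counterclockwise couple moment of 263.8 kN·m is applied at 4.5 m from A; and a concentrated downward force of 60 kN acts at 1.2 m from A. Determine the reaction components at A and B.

A_x = 0, A_y = 122.8 kN, B_y = 16.95 kN

Resultant of the distributed load: 27.89 × 2.5 = 69.725 kN at 3.65 m from A.
ΣM about A: B_y·6 − (27.89·2.5)·3.65 − 10·3.9 + 263.8 − 60·1.2 = 0 → B_y = 101.69625/6 = 16.9494 ≈ 16.95 kN.
ΣF_y = 0: A_y + 16.9494 − 27.89·2.5 − 10 − 60 = 0 → A_y = 122.8 kN.
ΣF_x = 0: no horizontal applied forces, so A_x = 0.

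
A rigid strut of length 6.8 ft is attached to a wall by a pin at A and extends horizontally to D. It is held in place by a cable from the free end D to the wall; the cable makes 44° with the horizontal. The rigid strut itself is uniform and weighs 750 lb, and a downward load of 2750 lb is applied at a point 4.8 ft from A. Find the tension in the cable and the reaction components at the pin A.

T = 3334 lb, A_x = 2398 lb, A_y = 1184 lb

ΣM about A: T·sin44°·6.8 − 750·3.4 − 2750·4.8 = 0 → T = 15750/(6.8·0.694658) = 3334.27 ≈ 3334 lb.
ΣF_x = 0: A_x − T·cos44° = 0 → A_x = 3334.27 × 0.71934 = 2398 lb.
ΣF_y = 0: A_y + T·sin44° − 750 − 2750 = 0 → A_y = 3500 − 3334.27 × 0.694658 = 1184 lb.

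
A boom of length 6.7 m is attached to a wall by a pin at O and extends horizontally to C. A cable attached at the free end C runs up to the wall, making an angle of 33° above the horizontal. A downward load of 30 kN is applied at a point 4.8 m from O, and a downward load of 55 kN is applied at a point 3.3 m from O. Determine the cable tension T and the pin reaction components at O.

T = 89.20 kN, O_x = 74.81 kN, O_y = 36.42 kN

ΣM about O: T·sin33°·6.7 − 30·4.8 − 55·3.3 = 0 → T = 325.5/(6.7·0.544639) = 89.2005 ≈ 89.20 kN.
ΣF_x = 0: O_x − T·cos33° = 0 → O_x = 89.2005 × 0.838671 = 74.81 kN.
ΣF_y = 0: O_y + T·sin33° − 30 − 55 = 0 → O_y = 85 − 89.2005 × 0.544639 = 36.42 kN.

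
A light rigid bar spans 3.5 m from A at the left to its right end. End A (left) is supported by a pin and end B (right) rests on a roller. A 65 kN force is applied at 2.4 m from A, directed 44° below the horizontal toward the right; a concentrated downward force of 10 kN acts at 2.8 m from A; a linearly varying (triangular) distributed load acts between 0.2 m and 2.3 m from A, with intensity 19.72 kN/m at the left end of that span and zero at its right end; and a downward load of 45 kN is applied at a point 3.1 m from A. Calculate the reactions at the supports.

A_x = -46.76 kN, A_y = 36.72 kN, B_y = 84.14 kN

Resultant of the triangular load: ½ × 19.72 × 2.1 = 20.706 kN, acting at 0.9 m from A (one-third of the span from the peak).
ΣM about A: B_y·3.5 − 65·sin44°·2.4 − 10·2.8 − (½·19.72·2.1)·0.9 − 45·3.1 = 0 → B_y = 294.502/3.5 = 84.1434 ≈ 84.14 kN.
ΣF_y = 0: A_y + 84.1434 − 65·sin44° − 10 − ½·19.72·2.1 − 45 = 0 → A_y = 36.72 kN.
ΣF_x = 0: A_x + 65·cos44° = 0 → A_x = -46.76 kN.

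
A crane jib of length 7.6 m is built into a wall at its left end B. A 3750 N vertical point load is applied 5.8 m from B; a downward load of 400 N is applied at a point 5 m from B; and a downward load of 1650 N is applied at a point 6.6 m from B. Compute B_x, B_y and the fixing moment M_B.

ΣF_x = 0: B_x = 0.
ΣF_y = 0: B_y − 3750 − 400 − 1650 = 0 → B_y = 5800 N.
ΣM about B: M_B − 3750·5.8 − 400·5 − 1650·6.6 = 0 → M_B = 34640 N·m.

B_x = 0, B_y = 5800 N, M_B = 34640 N·m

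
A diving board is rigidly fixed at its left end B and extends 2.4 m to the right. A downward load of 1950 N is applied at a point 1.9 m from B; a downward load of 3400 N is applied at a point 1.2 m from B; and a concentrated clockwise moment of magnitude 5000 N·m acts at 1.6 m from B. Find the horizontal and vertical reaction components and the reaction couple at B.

ΣF_x = 0: B_x = 0.
ΣF_y = 0: B_y − 1950 − 3400 = 0 → B_y = 5350 N.
ΣM about B: M_B − 1950·1.9 − 3400·1.2 − 5000 = 0 → M_B = 12780 N·m.

B_x = 0, B_y = 5350 N, M_B = 12780 N·m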